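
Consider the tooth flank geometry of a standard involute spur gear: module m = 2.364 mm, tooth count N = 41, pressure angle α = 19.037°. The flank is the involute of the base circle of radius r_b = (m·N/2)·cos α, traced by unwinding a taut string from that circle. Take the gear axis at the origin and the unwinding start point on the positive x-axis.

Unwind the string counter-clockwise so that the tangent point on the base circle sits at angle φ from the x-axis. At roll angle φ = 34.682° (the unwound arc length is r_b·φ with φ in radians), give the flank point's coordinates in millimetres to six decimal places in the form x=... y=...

x=53.451051 y=3.264382

pitch radius r_p = m·N/2 = 2.364·41/2 = 48.462000
base radius r_b = r_p·cos α = 48.462000·cos 19.037° = 45.811523
roll angle φ = 34.682° = 0.60531509 rad
x = r_b·(cos φ + φ·sin φ) = 45.811523·(0.82232284 + 0.60531509·0.56902121) = 53.451051
y = r_b·(sin φ − φ·cos φ) = 45.811523·(0.56902121 − 0.60531509·0.82232284) = 3.264382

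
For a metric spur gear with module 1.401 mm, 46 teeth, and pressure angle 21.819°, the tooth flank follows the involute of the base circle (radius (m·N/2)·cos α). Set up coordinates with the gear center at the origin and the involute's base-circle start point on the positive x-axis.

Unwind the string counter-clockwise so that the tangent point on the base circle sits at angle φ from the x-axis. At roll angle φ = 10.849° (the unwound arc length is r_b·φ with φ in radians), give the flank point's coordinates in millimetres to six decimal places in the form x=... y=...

x=30.446107 y=0.067454

pitch radius r_p = m·N/2 = 1.401·46/2 = 32.223000
base radius r_b = r_p·cos α = 32.223000·cos 21.819° = 29.914629
roll angle φ = 10.849° = 0.18935077 rad
x = r_b·(cos φ + φ·sin φ) = 29.914629·(0.98212664 + 0.18935077·0.18822131) = 30.446107
y = r_b·(sin φ − φ·cos φ) = 29.914629·(0.18822131 − 0.18935077·0.98212664) = 0.067454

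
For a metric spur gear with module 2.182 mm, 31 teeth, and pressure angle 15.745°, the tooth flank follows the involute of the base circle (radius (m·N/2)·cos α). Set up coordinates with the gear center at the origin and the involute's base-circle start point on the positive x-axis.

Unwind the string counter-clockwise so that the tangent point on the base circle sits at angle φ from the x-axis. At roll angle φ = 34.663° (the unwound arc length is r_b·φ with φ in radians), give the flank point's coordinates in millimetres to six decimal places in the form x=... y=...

x=37.974998 y=2.315835

pitch radius r_p = m·N/2 = 2.182·31/2 = 33.821000
base radius r_b = r_p·cos α = 33.821000·cos 15.745° = 32.552000
roll angle φ = 34.663° = 0.60498348 rad
x = r_b·(cos φ + φ·sin φ) = 32.552000·(0.82251149 + 0.60498348·0.56874849) = 37.974998
y = r_b·(sin φ − φ·cos φ) = 32.552000·(0.56874849 − 0.60498348·0.82251149) = 2.315835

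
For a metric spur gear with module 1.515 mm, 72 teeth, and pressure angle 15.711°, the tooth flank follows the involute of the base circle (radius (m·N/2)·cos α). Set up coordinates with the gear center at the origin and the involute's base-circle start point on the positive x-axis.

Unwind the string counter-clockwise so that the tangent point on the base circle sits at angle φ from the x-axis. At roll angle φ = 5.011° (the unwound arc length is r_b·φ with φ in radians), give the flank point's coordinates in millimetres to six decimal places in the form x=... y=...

x=52.702784 y=0.011699

pitch radius r_p = m·N/2 = 1.515·72/2 = 54.540000
base radius r_b = r_p·cos α = 54.540000·cos 15.711° = 52.502373
roll angle φ = 5.011° = 0.08745845 rad
x = r_b·(cos φ + φ·sin φ) = 52.502373·(0.99617795 + 0.08745845·0.08734700) = 52.702784
y = r_b·(sin φ − φ·cos φ) = 52.502373·(0.08734700 − 0.08745845·0.99617795) = 0.011699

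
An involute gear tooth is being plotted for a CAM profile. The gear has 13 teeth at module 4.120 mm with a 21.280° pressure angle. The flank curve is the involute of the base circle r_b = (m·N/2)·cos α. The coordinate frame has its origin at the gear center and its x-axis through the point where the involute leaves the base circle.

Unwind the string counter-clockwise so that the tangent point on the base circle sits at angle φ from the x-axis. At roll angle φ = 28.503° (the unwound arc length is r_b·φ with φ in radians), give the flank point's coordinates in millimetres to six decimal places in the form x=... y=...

pitch radius r_p = m·N/2 = 4.120·13/2 = 26.780000
base radius r_b = r_p·cos α = 26.780000·cos 21.280° = 24.954085
roll angle φ = 28.503° = 0.49747120 rad
x = r_b·(cos φ + φ·sin φ) = 24.954085·(0.87879213 + 0.49747120·0.47720477) = 27.853444
y = r_b·(sin φ − φ·cos φ) = 24.954085·(0.47720477 − 0.49747120·0.87879213) = 0.998937

x=27.853444 y=0.998937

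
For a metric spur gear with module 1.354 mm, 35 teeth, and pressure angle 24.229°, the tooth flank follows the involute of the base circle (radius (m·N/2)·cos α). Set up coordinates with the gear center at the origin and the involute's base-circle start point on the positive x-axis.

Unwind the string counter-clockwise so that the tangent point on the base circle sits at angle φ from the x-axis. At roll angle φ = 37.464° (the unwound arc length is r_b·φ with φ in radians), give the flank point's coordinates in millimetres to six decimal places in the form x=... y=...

x=25.744803 y=1.928769

pitch radius r_p = m·N/2 = 1.354·35/2 = 23.695000
base radius r_b = r_p·cos α = 23.695000·cos 24.229° = 21.607767
roll angle φ = 37.464° = 0.65387015 rad
x = r_b·(cos φ + φ·sin φ) = 21.607767·(0.79373568 + 0.65387015·0.60826283) = 25.744803
y = r_b·(sin φ − φ·cos φ) = 21.607767·(0.60826283 − 0.65387015·0.79373568) = 1.928769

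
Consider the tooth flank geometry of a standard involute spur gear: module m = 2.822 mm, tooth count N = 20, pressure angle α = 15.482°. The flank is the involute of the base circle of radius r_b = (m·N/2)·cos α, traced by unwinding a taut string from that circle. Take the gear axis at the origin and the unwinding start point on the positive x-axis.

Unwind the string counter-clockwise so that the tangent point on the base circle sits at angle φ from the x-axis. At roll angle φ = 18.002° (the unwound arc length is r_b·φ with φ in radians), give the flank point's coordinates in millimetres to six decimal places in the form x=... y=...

x=28.505440 y=0.278410

pitch radius r_p = m·N/2 = 2.822·20/2 = 28.220000
base radius r_b = r_p·cos α = 28.220000·cos 15.482° = 27.196019
roll angle φ = 18.002° = 0.31419417 rad
x = r_b·(cos φ + φ·sin φ) = 27.196019·(0.95104573 + 0.31419417·0.30905019) = 28.505440
y = r_b·(sin φ − φ·cos φ) = 27.196019·(0.30905019 − 0.31419417·0.95104573) = 0.278410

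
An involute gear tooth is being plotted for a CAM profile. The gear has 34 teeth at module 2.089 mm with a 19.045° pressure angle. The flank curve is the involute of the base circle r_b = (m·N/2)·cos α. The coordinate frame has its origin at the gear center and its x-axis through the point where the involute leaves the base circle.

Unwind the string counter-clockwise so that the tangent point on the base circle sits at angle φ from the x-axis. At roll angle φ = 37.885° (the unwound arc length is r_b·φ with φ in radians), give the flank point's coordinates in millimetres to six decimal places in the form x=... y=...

pitch radius r_p = m·N/2 = 2.089·34/2 = 35.513000
base radius r_b = r_p·cos α = 35.513000·cos 19.045° = 33.569110
roll angle φ = 37.885° = 0.66121799 rad
x = r_b·(cos φ + φ·sin φ) = 33.569110·(0.78924488 + 0.66121799·0.61407860) = 40.124643
y = r_b·(sin φ − φ·cos φ) = 33.569110·(0.61407860 − 0.66121799·0.78924488) = 3.095599

x=40.124643 y=3.095599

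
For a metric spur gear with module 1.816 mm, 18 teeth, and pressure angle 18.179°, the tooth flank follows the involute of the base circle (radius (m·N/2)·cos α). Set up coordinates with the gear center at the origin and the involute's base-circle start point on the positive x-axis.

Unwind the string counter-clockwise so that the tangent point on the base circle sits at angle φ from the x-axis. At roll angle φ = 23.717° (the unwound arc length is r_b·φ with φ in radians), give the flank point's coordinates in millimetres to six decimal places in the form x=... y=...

x=16.802115 y=0.360871

pitch radius r_p = m·N/2 = 1.816·18/2 = 16.344000
base radius r_b = r_p·cos α = 16.344000·cos 18.179° = 15.528213
roll angle φ = 23.717° = 0.41393974 rad
x = r_b·(cos φ + φ·sin φ) = 15.528213·(0.91554329 + 0.41393974·0.40221944) = 16.802115
y = r_b·(sin φ − φ·cos φ) = 15.528213·(0.40221944 − 0.41393974·0.91554329) = 0.360871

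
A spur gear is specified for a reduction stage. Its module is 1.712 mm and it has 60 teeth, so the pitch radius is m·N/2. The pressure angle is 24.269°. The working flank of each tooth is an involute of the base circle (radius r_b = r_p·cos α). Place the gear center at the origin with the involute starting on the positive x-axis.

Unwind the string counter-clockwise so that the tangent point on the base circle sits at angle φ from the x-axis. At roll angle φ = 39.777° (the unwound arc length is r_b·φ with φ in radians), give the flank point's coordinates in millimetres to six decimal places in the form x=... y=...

x=56.780688 y=4.974744

pitch radius r_p = m·N/2 = 1.712·60/2 = 51.360000
base radius r_b = r_p·cos α = 51.360000·cos 24.269° = 46.821101
roll angle φ = 39.777° = 0.69423962 rad
x = r_b·(cos φ + φ·sin φ) = 46.821101·(0.76854042 + 0.69423962·0.63980124) = 56.780688
y = r_b·(sin φ − φ·cos φ) = 46.821101·(0.63980124 − 0.69423962·0.76854042) = 4.974744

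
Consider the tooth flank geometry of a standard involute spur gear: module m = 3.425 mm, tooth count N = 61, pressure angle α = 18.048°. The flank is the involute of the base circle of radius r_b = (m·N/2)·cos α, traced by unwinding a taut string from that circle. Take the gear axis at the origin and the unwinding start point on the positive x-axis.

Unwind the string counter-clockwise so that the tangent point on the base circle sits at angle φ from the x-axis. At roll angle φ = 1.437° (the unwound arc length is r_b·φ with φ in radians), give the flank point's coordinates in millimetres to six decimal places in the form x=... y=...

x=99.353896 y=0.000522

pitch radius r_p = m·N/2 = 3.425·61/2 = 104.462500
base radius r_b = r_p·cos α = 104.462500·cos 18.048° = 99.322663
roll angle φ = 1.437° = 0.02508038 rad
x = r_b·(cos φ + φ·sin φ) = 99.322663·(0.99968550 + 0.02508038·0.02507775) = 99.353896
y = r_b·(sin φ − φ·cos φ) = 99.322663·(0.02507775 − 0.02508038·0.99968550) = 0.000522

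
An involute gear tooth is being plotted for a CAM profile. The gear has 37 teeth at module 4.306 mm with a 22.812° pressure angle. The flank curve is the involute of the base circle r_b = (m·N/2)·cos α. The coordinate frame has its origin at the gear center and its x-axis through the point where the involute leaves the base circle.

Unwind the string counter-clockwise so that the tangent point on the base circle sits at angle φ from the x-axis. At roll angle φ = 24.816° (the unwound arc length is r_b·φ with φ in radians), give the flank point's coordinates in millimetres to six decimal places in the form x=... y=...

x=79.997921 y=1.951691

pitch radius r_p = m·N/2 = 4.306·37/2 = 79.661000
base radius r_b = r_p·cos α = 79.661000·cos 22.812° = 73.430074
roll angle φ = 24.816° = 0.43312091 rad
x = r_b·(cos φ + φ·sin φ) = 73.430074·(0.90766031 + 0.43312091·0.41970557) = 79.997921
y = r_b·(sin φ − φ·cos φ) = 73.430074·(0.41970557 − 0.43312091·0.90766031) = 1.951691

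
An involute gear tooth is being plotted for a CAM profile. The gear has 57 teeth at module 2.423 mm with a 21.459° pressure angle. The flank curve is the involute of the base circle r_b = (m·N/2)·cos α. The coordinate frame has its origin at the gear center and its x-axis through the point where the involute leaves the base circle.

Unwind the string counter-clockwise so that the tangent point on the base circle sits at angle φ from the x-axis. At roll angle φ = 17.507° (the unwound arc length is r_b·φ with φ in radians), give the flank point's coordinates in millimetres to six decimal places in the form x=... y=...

x=67.199056 y=0.605458

pitch radius r_p = m·N/2 = 2.423·57/2 = 69.055500
base radius r_b = r_p·cos α = 69.055500·cos 21.459° = 64.268545
roll angle φ = 17.507° = 0.30555479 rad
x = r_b·(cos φ + φ·sin φ) = 64.268545·(0.95368021 + 0.30555479·0.30082232) = 67.199056
y = r_b·(sin φ − φ·cos φ) = 64.268545·(0.30082232 − 0.30555479·0.95368021) = 0.605458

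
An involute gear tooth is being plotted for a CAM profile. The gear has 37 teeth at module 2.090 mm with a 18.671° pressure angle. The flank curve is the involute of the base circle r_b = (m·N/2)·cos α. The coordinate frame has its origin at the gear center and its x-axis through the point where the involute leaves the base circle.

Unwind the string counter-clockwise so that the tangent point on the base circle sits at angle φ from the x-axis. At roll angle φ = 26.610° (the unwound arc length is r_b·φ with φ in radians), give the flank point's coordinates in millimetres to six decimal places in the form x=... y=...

pitch radius r_p = m·N/2 = 2.090·37/2 = 38.665000
base radius r_b = r_p·cos α = 38.665000·cos 18.671° = 36.630155
roll angle φ = 26.610° = 0.46443211 rad
x = r_b·(cos φ + φ·sin φ) = 36.630155·(0.89407607 + 0.46443211·0.44791514) = 40.370176
y = r_b·(sin φ − φ·cos φ) = 36.630155·(0.44791514 − 0.46443211·0.89407607) = 1.196982

x=40.370176 y=1.196982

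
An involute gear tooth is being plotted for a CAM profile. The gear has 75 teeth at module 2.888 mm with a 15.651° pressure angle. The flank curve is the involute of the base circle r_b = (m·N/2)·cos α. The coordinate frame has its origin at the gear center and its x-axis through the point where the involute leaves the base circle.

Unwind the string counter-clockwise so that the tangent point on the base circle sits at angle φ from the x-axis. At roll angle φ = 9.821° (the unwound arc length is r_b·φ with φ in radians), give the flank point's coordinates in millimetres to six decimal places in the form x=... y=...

x=105.805297 y=0.174551

pitch radius r_p = m·N/2 = 2.888·75/2 = 108.300000
base radius r_b = r_p·cos α = 108.300000·cos 15.651° = 104.284541
roll angle φ = 9.821° = 0.17140879 rad
x = r_b·(cos φ + φ·sin φ) = 104.284541·(0.98534545 + 0.17140879·0.17057066) = 105.805297
y = r_b·(sin φ − φ·cos φ) = 104.284541·(0.17057066 − 0.17140879·0.98534545) = 0.174551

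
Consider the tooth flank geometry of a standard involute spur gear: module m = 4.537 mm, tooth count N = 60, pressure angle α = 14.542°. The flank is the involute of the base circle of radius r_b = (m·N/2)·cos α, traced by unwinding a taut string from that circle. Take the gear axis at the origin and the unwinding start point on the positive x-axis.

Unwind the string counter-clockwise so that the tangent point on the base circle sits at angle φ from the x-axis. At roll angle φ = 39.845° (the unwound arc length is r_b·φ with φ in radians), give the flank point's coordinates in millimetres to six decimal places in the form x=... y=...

x=159.858227 y=14.067957

pitch radius r_p = m·N/2 = 4.537·60/2 = 136.110000
base radius r_b = r_p·cos α = 136.110000·cos 14.542° = 131.749559
roll angle φ = 39.845° = 0.69542644 rad
x = r_b·(cos φ + φ·sin φ) = 131.749559·(0.76778055 + 0.69542644·0.64071291) = 159.858227
y = r_b·(sin φ − φ·cos φ) = 131.749559·(0.64071291 − 0.69542644·0.76778055) = 14.067957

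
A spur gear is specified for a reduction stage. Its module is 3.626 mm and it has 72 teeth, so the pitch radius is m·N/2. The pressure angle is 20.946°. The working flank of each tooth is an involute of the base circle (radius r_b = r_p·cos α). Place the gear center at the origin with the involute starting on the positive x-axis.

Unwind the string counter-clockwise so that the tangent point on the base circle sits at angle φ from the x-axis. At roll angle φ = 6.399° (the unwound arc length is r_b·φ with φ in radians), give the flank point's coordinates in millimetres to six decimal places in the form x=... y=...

pitch radius r_p = m·N/2 = 3.626·72/2 = 130.536000
base radius r_b = r_p·cos α = 130.536000·cos 20.946° = 121.909889
roll angle φ = 6.399° = 0.11168362 rad
x = r_b·(cos φ + φ·sin φ) = 121.909889·(0.99376986 + 0.11168362·0.11145159) = 122.667825
y = r_b·(sin φ − φ·cos φ) = 121.909889·(0.11145159 − 0.11168362·0.99376986) = 0.056539

x=122.667825 y=0.056539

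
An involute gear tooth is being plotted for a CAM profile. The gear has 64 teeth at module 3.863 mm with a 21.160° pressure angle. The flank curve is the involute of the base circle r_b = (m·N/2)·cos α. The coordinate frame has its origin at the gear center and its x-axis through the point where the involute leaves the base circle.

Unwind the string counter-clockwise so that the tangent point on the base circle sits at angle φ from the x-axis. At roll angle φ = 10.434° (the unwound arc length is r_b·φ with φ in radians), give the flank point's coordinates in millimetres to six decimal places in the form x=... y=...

pitch radius r_p = m·N/2 = 3.863·64/2 = 123.616000
base radius r_b = r_p·cos α = 123.616000·cos 21.160° = 115.281319
roll angle φ = 10.434° = 0.18210765 rad
x = r_b·(cos φ + φ·sin φ) = 115.281319·(0.98346418 + 0.18210765·0.18110278) = 117.177049
y = r_b·(sin φ − φ·cos φ) = 115.281319·(0.18110278 − 0.18210765·0.98346418) = 0.231303

x=117.177049 y=0.231303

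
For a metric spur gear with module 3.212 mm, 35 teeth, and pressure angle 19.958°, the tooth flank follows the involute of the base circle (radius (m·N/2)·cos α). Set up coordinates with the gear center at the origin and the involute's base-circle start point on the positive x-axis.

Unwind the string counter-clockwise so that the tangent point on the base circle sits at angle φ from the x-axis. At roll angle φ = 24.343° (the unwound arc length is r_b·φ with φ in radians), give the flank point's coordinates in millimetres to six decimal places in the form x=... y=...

x=57.389724 y=1.326443

pitch radius r_p = m·N/2 = 3.212·35/2 = 56.210000
base radius r_b = r_p·cos α = 56.210000·cos 19.958° = 52.834201
roll angle φ = 24.343° = 0.42486550 rad
x = r_b·(cos φ + φ·sin φ) = 52.834201·(0.91109418 + 0.42486550·0.41219824) = 57.389724
y = r_b·(sin φ − φ·cos φ) = 52.834201·(0.41219824 − 0.42486550·0.91109418) = 1.326443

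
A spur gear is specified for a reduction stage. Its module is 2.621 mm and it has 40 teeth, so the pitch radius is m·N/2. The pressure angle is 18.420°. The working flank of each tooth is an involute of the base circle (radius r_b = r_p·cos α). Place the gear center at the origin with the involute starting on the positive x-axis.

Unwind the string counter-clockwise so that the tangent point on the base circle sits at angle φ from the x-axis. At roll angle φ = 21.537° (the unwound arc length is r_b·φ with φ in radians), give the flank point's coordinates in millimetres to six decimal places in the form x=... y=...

x=53.124751 y=0.868108

pitch radius r_p = m·N/2 = 2.621·40/2 = 52.420000
base radius r_b = r_p·cos α = 52.420000·cos 18.420° = 49.734302
roll angle φ = 21.537° = 0.37589156 rad
x = r_b·(cos φ + φ·sin φ) = 49.734302·(0.93018070 + 0.37589156·0.36710199) = 53.124751
y = r_b·(sin φ − φ·cos φ) = 49.734302·(0.36710199 − 0.37589156·0.93018070) = 0.868108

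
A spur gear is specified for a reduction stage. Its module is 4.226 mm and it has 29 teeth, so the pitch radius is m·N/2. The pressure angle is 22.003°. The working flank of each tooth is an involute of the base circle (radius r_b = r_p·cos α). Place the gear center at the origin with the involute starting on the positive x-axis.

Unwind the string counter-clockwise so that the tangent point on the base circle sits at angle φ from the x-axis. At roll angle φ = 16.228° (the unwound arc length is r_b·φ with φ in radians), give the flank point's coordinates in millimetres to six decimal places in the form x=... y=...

pitch radius r_p = m·N/2 = 4.226·29/2 = 61.277000
base radius r_b = r_p·cos α = 61.277000·cos 22.003° = 56.813843
roll angle φ = 16.228° = 0.28323203 rad
x = r_b·(cos φ + φ·sin φ) = 56.813843·(0.96015723 + 0.28323203·0.27946036) = 59.047159
y = r_b·(sin φ − φ·cos φ) = 56.813843·(0.27946036 − 0.28323203·0.96015723) = 0.426847

x=59.047159 y=0.426847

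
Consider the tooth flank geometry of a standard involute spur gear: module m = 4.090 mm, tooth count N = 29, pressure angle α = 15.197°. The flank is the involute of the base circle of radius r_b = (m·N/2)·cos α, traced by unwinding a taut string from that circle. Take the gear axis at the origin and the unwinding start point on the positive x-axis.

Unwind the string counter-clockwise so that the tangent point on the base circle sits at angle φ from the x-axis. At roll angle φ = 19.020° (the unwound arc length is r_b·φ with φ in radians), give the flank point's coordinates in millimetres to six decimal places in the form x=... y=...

pitch radius r_p = m·N/2 = 4.090·29/2 = 59.305000
base radius r_b = r_p·cos α = 59.305000·cos 15.197° = 57.231117
roll angle φ = 19.020° = 0.33196162 rad
x = r_b·(cos φ + φ·sin φ) = 57.231117·(0.94540487 + 0.33196162·0.32589818) = 60.298165
y = r_b·(sin φ − φ·cos φ) = 57.231117·(0.32589818 − 0.33196162·0.94540487) = 0.690210

x=60.298165 y=0.690210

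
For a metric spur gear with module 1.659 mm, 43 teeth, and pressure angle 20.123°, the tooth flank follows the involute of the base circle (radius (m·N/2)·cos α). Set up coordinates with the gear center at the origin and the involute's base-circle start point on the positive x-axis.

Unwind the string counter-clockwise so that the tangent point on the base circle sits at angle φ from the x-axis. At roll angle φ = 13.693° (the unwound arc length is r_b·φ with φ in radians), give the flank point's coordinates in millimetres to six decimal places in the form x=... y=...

pitch radius r_p = m·N/2 = 1.659·43/2 = 35.668500
base radius r_b = r_p·cos α = 35.668500·cos 20.123° = 33.491160
roll angle φ = 13.693° = 0.23898793 rad
x = r_b·(cos φ + φ·sin φ) = 33.491160·(0.97157805 + 0.23898793·0.23671945) = 34.433974
y = r_b·(sin φ − φ·cos φ) = 33.491160·(0.23671945 − 0.23898793·0.97157805) = 0.151515

x=34.433974 y=0.151515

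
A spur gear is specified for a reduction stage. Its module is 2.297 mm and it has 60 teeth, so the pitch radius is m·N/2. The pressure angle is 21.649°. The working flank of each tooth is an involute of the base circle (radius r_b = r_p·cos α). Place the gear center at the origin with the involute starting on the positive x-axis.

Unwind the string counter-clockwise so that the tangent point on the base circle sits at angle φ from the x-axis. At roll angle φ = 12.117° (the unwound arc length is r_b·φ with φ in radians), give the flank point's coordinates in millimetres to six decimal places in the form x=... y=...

x=65.465487 y=0.201032

pitch radius r_p = m·N/2 = 2.297·60/2 = 68.910000
base radius r_b = r_p·cos α = 68.910000·cos 21.649° = 64.049180
roll angle φ = 12.117° = 0.21148155 rad
x = r_b·(cos φ + φ·sin φ) = 64.049180·(0.97772100 + 0.21148155·0.20990867) = 65.465487
y = r_b·(sin φ − φ·cos φ) = 64.049180·(0.20990867 − 0.21148155·0.97772100) = 0.201032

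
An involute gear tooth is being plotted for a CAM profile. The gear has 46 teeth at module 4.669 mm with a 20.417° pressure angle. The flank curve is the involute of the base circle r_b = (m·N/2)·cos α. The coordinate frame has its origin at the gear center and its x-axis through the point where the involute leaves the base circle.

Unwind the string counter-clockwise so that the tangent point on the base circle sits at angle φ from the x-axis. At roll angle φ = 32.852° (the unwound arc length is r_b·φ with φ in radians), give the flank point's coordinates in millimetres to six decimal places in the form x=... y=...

x=115.849038 y=6.118215

pitch radius r_p = m·N/2 = 4.669·46/2 = 107.387000
base radius r_b = r_p·cos α = 107.387000·cos 20.417° = 100.640790
roll angle φ = 32.852° = 0.57337557 rad
x = r_b·(cos φ + φ·sin φ) = 100.640790·(0.84007462 + 0.57337557·0.54247086) = 115.849038
y = r_b·(sin φ − φ·cos φ) = 100.640790·(0.54247086 − 0.57337557·0.84007462) = 6.118215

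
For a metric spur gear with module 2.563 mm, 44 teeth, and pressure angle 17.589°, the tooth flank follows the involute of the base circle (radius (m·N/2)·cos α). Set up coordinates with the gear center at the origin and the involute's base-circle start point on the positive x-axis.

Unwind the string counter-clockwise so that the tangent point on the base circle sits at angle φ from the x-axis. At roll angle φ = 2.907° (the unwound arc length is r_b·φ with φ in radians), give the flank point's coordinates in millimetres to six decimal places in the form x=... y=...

x=53.819019 y=0.002339

pitch radius r_p = m·N/2 = 2.563·44/2 = 56.386000
base radius r_b = r_p·cos α = 56.386000·cos 17.589° = 53.749881
roll angle φ = 2.907° = 0.05073672 rad
x = r_b·(cos φ + φ·sin φ) = 53.749881·(0.99871317 + 0.05073672·0.05071496) = 53.819019
y = r_b·(sin φ − φ·cos φ) = 53.749881·(0.05071496 − 0.05073672·0.99871317) = 0.002339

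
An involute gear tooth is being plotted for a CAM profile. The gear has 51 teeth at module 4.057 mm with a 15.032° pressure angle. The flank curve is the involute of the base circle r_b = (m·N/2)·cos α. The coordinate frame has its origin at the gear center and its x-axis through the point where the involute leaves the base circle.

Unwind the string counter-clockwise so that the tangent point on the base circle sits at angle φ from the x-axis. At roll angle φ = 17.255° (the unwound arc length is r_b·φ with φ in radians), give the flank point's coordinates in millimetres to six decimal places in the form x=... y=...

pitch radius r_p = m·N/2 = 4.057·51/2 = 103.453500
base radius r_b = r_p·cos α = 103.453500·cos 15.032° = 99.913437
roll angle φ = 17.255° = 0.30115656 rad
x = r_b·(cos φ + φ·sin φ) = 99.913437·(0.95499406 + 0.30115656·0.29662492) = 104.342061
y = r_b·(sin φ − φ·cos φ) = 99.913437·(0.29662492 − 0.30115656·0.95499406) = 0.901438

x=104.342061 y=0.901438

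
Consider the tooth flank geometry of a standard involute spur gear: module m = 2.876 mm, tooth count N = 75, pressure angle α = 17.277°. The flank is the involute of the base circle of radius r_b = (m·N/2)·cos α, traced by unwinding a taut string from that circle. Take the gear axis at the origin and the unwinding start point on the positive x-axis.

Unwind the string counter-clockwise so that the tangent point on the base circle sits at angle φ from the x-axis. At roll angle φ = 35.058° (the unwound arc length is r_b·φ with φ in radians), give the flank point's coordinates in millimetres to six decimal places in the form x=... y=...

pitch radius r_p = m·N/2 = 2.876·75/2 = 107.850000
base radius r_b = r_p·cos α = 107.850000·cos 17.277° = 102.983818
roll angle φ = 35.058° = 0.61187753 rad
x = r_b·(cos φ + φ·sin φ) = 102.983818·(0.81857100 + 0.61187753·0.57440536) = 120.494850
y = r_b·(sin φ − φ·cos φ) = 102.983818·(0.57440536 − 0.61187753·0.81857100) = 7.573447

x=120.494850 y=7.573447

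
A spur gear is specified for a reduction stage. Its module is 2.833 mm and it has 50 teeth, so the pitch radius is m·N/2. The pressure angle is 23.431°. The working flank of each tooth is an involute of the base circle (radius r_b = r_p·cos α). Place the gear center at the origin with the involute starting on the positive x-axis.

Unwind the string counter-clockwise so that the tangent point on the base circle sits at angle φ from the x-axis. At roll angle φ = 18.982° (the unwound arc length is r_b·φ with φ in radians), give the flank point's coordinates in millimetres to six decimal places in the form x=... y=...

pitch radius r_p = m·N/2 = 2.833·50/2 = 70.825000
base radius r_b = r_p·cos α = 70.825000·cos 23.431° = 64.984743
roll angle φ = 18.982° = 0.33129840 rad
x = r_b·(cos φ + φ·sin φ) = 64.984743·(0.94562081 + 0.33129840·0.32527109) = 68.453798
y = r_b·(sin φ − φ·cos φ) = 64.984743·(0.32527109 − 0.33129840·0.94562081) = 0.779065

x=68.453798 y=0.779065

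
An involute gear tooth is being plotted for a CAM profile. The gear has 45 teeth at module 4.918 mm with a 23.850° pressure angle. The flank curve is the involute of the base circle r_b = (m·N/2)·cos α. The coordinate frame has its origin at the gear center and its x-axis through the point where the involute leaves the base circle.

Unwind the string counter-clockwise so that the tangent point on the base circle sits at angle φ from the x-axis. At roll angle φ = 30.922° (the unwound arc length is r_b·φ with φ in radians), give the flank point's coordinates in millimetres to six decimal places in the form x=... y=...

x=114.888775 y=5.150111

pitch radius r_p = m·N/2 = 4.918·45/2 = 110.655000
base radius r_b = r_p·cos α = 110.655000·cos 23.850° = 101.205855
roll angle φ = 30.922° = 0.53969071 rad
x = r_b·(cos φ + φ·sin φ) = 101.205855·(0.85786766 + 0.53969071·0.51387069) = 114.888775
y = r_b·(sin φ − φ·cos φ) = 101.205855·(0.51387069 − 0.53969071·0.85786766) = 5.150111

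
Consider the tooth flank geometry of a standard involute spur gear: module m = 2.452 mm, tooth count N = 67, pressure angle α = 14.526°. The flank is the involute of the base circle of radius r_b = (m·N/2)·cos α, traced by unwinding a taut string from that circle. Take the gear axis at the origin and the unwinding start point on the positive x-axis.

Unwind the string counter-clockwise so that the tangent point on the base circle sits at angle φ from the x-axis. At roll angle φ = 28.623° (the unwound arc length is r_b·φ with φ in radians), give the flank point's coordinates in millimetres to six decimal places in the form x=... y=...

x=88.827974 y=3.222810

pitch radius r_p = m·N/2 = 2.452·67/2 = 82.142000
base radius r_b = r_p·cos α = 82.142000·cos 14.526° = 79.516242
roll angle φ = 28.623° = 0.49956559 rad
x = r_b·(cos φ + φ·sin φ) = 79.516242·(0.87779075 + 0.49956559·0.47904426) = 88.827974
y = r_b·(sin φ − φ·cos φ) = 79.516242·(0.47904426 − 0.49956559·0.87779075) = 3.222810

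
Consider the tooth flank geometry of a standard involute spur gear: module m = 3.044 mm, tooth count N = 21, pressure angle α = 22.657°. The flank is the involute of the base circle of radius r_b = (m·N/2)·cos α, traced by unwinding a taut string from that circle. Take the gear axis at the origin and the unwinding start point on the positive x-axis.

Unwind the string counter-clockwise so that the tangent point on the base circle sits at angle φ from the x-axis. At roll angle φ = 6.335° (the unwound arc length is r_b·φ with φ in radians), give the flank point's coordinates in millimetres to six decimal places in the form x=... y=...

x=29.675151 y=0.013273

pitch radius r_p = m·N/2 = 3.044·21/2 = 31.962000
base radius r_b = r_p·cos α = 31.962000·cos 22.657° = 29.495411
roll angle φ = 6.335° = 0.11056661 rad
x = r_b·(cos φ + φ·sin φ) = 29.495411·(0.99389374 + 0.11056661·0.11034147) = 29.675151
y = r_b·(sin φ − φ·cos φ) = 29.495411·(0.11034147 − 0.11056661·0.99389374) = 0.013273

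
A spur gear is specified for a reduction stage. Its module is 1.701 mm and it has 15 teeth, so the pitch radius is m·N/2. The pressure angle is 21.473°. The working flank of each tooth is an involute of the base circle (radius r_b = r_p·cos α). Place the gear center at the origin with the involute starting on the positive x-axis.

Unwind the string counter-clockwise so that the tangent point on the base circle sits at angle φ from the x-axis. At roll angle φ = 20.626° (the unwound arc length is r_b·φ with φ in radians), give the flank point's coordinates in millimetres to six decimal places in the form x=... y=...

pitch radius r_p = m·N/2 = 1.701·15/2 = 12.757500
base radius r_b = r_p·cos α = 12.757500·cos 21.473° = 11.872004
roll angle φ = 20.626° = 0.35999161 rad
x = r_b·(cos φ + φ·sin φ) = 11.872004·(0.93589978 + 0.35999161·0.35226638) = 12.616530
y = r_b·(sin φ − φ·cos φ) = 11.872004·(0.35226638 − 0.35999161·0.93589978) = 0.182239

x=12.616530 y=0.182239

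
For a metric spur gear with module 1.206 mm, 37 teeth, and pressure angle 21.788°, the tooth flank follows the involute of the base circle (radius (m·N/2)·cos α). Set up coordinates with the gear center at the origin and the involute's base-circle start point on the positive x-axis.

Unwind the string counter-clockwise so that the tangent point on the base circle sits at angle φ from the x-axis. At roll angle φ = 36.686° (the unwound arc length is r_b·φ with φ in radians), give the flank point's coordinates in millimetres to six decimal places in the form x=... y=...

pitch radius r_p = m·N/2 = 1.206·37/2 = 22.311000
base radius r_b = r_p·cos α = 22.311000·cos 21.788° = 20.717182
roll angle φ = 36.686° = 0.64029149 rad
x = r_b·(cos φ + φ·sin φ) = 20.717182·(0.80192165 + 0.64029149·0.59742922) = 24.538477
y = r_b·(sin φ − φ·cos φ) = 20.717182·(0.59742922 − 0.64029149·0.80192165) = 1.739531

x=24.538477 y=1.739531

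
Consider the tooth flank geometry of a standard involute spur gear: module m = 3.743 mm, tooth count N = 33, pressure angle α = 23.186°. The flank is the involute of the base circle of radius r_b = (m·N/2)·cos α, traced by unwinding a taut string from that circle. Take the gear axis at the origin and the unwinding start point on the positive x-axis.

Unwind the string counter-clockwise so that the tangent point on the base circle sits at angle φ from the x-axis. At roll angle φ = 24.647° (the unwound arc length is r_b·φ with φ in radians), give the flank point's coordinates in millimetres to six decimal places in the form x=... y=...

pitch radius r_p = m·N/2 = 3.743·33/2 = 61.759500
base radius r_b = r_p·cos α = 61.759500·cos 23.186° = 56.771282
roll angle φ = 24.647° = 0.43017130 rad
x = r_b·(cos φ + φ·sin φ) = 56.771282·(0.90889433 + 0.43017130·0.41702650) = 61.783457
y = r_b·(sin φ − φ·cos φ) = 56.771282·(0.41702650 − 0.43017130·0.90889433) = 1.478679

x=61.783457 y=1.478679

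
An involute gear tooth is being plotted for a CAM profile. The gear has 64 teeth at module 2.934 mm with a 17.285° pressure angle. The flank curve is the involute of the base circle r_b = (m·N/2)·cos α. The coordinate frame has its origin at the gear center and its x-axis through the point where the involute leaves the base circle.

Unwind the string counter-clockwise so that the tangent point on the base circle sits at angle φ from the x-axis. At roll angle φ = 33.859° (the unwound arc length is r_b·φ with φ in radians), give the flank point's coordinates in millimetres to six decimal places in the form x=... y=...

pitch radius r_p = m·N/2 = 2.934·64/2 = 93.888000
base radius r_b = r_p·cos α = 93.888000·cos 17.285° = 89.647888
roll angle φ = 33.859° = 0.59095103 rad
x = r_b·(cos φ + φ·sin φ) = 89.647888·(0.83041119 + 0.59095103·0.55715102) = 103.961084
y = r_b·(sin φ − φ·cos φ) = 89.647888·(0.55715102 − 0.59095103·0.83041119) = 5.954294

x=103.961084 y=5.954294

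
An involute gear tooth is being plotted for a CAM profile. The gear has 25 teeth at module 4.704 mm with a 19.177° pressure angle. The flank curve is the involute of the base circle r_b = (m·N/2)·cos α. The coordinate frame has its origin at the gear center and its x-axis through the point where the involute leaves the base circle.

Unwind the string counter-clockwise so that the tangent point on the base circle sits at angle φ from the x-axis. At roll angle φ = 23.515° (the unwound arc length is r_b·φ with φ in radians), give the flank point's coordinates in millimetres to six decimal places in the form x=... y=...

x=60.019290 y=1.258334

pitch radius r_p = m·N/2 = 4.704·25/2 = 58.800000
base radius r_b = r_p·cos α = 58.800000·cos 19.177° = 55.537089
roll angle φ = 23.515° = 0.41041417 rad
x = r_b·(cos φ + φ·sin φ) = 55.537089·(0.91695565 + 0.41041417·0.39898914) = 60.019290
y = r_b·(sin φ − φ·cos φ) = 55.537089·(0.39898914 − 0.41041417·0.91695565) = 1.258334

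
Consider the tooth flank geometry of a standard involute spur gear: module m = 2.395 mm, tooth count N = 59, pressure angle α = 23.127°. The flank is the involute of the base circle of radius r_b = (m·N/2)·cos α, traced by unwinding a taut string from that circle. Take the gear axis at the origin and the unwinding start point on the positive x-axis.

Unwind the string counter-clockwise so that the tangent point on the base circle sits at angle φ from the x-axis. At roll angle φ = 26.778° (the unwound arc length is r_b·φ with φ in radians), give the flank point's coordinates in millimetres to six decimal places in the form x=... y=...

pitch radius r_p = m·N/2 = 2.395·59/2 = 70.652500
base radius r_b = r_p·cos α = 70.652500·cos 23.127° = 64.974619
roll angle φ = 26.778° = 0.46736427 rad
x = r_b·(cos φ + φ·sin φ) = 64.974619·(0.89275888 + 0.46736427·0.45053478) = 71.687974
y = r_b·(sin φ − φ·cos φ) = 64.974619·(0.45053478 − 0.46736427·0.89275888) = 2.163082

x=71.687974 y=2.163082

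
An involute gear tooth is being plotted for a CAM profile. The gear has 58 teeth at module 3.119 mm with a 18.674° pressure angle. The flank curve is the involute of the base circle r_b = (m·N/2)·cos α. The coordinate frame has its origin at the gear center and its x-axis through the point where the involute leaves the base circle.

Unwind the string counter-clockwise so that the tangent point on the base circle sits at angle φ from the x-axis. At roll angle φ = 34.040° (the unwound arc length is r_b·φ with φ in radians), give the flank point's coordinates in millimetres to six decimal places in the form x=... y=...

pitch radius r_p = m·N/2 = 3.119·58/2 = 90.451000
base radius r_b = r_p·cos α = 90.451000·cos 18.674° = 85.689268
roll angle φ = 34.040° = 0.59411008 rad
x = r_b·(cos φ + φ·sin φ) = 85.689268·(0.82864698 + 0.59411008·0.55977154) = 99.503483
y = r_b·(sin φ − φ·cos φ) = 85.689268·(0.55977154 − 0.59411008·0.82864698) = 5.780943

x=99.503483 y=5.780943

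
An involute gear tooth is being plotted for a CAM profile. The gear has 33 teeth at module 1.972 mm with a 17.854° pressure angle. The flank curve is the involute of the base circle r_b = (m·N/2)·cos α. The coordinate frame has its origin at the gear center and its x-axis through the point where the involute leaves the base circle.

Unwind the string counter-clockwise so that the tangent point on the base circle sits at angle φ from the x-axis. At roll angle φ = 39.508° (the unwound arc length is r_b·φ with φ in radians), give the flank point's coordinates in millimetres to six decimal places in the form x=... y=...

pitch radius r_p = m·N/2 = 1.972·33/2 = 32.538000
base radius r_b = r_p·cos α = 32.538000·cos 17.854° = 30.970998
roll angle φ = 39.508° = 0.68954468 rad
x = r_b·(cos φ + φ·sin φ) = 30.970998·(0.77153576 + 0.68954468·0.63618595) = 37.481548
y = r_b·(sin φ − φ·cos φ) = 30.970998·(0.63618595 − 0.68954468·0.77153576) = 3.226483

x=37.481548 y=3.226483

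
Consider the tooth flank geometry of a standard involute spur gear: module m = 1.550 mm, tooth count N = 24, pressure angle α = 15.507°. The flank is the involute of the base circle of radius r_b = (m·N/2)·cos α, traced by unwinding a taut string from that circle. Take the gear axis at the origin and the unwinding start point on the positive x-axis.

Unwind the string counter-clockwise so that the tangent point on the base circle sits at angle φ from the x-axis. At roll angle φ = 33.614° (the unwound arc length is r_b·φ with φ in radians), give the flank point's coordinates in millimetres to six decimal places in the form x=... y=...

pitch radius r_p = m·N/2 = 1.550·24/2 = 18.600000
base radius r_b = r_p·cos α = 18.600000·cos 15.507° = 17.922919
roll angle φ = 33.614° = 0.58667497 rad
x = r_b·(cos φ + φ·sin φ) = 17.922919·(0.83278600 + 0.58667497·0.55359505) = 20.746968
y = r_b·(sin φ − φ·cos φ) = 17.922919·(0.55359505 − 0.58667497·0.83278600) = 1.165354

x=20.746968 y=1.165354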